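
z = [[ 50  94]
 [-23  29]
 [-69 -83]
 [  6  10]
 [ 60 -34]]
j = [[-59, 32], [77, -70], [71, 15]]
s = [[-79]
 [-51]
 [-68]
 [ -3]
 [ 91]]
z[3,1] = 10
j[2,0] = 71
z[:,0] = [50, -23, -69, 6, 60]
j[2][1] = 15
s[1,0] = -51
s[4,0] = 91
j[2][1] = 15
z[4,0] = 60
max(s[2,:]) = -68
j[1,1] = -70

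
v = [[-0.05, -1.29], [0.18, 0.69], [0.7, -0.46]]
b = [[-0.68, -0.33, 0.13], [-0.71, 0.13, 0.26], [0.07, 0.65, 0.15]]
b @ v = [[0.07, 0.59],  [0.24, 0.89],  [0.22, 0.29]]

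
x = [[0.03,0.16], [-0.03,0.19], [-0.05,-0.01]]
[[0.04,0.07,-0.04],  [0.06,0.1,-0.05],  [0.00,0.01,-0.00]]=x @ [[-0.13,-0.24,0.12], [0.28,0.51,-0.25]]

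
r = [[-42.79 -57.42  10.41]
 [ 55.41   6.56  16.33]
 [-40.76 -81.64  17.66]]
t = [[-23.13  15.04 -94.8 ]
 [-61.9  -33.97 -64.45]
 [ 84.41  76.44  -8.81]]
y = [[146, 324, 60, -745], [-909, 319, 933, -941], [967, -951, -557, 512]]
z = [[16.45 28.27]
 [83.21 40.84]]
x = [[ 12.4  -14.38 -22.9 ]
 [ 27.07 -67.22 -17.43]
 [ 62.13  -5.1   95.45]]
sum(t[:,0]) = -0.6200000000000045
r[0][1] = -57.42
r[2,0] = -40.76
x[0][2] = -22.9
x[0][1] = -14.38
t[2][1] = 76.44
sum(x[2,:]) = 152.48000000000002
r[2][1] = -81.64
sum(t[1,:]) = -160.32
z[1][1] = 40.84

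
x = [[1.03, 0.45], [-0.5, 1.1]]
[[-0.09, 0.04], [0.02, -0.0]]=x@[[-0.08, 0.03],  [-0.02, 0.01]]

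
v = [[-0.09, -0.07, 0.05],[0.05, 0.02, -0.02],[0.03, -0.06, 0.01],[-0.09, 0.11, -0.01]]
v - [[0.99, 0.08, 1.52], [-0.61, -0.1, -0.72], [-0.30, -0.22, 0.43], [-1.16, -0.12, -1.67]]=[[-1.08, -0.15, -1.47],[0.66, 0.12, 0.70],[0.33, 0.16, -0.42],[1.07, 0.23, 1.66]]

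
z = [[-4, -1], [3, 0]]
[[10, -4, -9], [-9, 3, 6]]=z @[[-3, 1, 2], [2, 0, 1]]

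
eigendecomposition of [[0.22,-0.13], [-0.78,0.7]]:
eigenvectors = [[-0.63, 0.2], [-0.77, -0.98]]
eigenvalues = [0.06, 0.86]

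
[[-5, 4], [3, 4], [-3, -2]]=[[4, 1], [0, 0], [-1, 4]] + [[-9, 3], [3, 4], [-2, -6]]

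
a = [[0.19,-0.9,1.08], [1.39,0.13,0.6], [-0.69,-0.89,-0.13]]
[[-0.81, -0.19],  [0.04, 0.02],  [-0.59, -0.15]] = a @ [[0.06, 0.02], [0.65, 0.16], [-0.22, -0.05]]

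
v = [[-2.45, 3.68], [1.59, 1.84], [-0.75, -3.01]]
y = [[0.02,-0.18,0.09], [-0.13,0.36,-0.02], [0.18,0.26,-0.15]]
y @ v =[[-0.40, -0.53], [0.91, 0.24], [0.08, 1.59]]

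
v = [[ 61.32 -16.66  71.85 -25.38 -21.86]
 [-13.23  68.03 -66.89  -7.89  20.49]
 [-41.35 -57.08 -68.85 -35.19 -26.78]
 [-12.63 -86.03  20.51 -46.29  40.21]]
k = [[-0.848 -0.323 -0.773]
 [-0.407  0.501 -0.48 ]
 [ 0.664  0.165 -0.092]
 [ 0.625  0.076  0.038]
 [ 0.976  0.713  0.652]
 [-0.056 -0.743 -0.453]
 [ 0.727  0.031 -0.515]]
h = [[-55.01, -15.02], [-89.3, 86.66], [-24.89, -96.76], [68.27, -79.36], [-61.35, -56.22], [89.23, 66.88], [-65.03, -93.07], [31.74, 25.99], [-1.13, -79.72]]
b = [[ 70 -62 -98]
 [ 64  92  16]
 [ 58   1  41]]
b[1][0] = 64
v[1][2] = -66.89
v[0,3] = -25.38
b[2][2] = 41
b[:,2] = [-98, 16, 41]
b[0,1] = -62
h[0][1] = -15.02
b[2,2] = 41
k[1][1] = 0.501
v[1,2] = -66.89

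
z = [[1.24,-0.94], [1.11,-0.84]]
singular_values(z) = [2.09, 0.0]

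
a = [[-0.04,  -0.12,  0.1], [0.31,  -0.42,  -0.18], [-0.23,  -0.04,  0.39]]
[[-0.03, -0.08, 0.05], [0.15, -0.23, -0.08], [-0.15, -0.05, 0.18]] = a@[[0.57,0.07,-0.03], [0.07,0.62,-0.03], [-0.03,-0.03,0.44]]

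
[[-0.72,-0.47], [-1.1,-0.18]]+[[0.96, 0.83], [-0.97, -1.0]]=[[0.24, 0.36], [-2.07, -1.18]]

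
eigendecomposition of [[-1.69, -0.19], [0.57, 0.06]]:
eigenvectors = [[-0.95, 0.11], [0.32, -0.99]]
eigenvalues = [-1.63, -0.0]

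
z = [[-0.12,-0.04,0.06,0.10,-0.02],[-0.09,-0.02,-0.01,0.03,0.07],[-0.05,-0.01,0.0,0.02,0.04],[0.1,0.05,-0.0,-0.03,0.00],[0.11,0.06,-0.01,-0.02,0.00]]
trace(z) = -0.17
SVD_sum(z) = [[-0.13,-0.05,0.02,0.06,0.01], [-0.08,-0.03,0.01,0.04,0.01], [-0.05,-0.02,0.01,0.02,0.01], [0.09,0.04,-0.02,-0.04,-0.01], [0.1,0.04,-0.02,-0.05,-0.01]] + [[0.01, -0.0, 0.03, 0.02, -0.05], [-0.01, 0.00, -0.03, -0.02, 0.05], [-0.01, 0.00, -0.02, -0.01, 0.03], [0.0, -0.0, 0.00, 0.0, -0.00], [0.0, -0.00, 0.00, 0.0, -0.00]] + [[0.00, 0.01, 0.01, 0.02, 0.01], [0.00, 0.01, 0.01, 0.01, 0.01], [0.0, 0.01, 0.0, 0.01, 0.01], [0.0, 0.01, 0.01, 0.02, 0.01], [0.01, 0.02, 0.01, 0.02, 0.02]] + [[-0.00,-0.0,0.0,-0.00,0.0], [0.00,0.0,-0.00,0.00,-0.00], [-0.00,-0.0,0.0,-0.00,0.0], [-0.00,-0.0,0.01,-0.0,0.00], [0.00,0.00,-0.01,0.00,-0.00]] + [[-0.00, 0.0, -0.0, -0.00, -0.0], [-0.0, 0.0, -0.0, -0.00, -0.0], [0.0, -0.00, 0.00, 0.0, 0.00], [-0.00, 0.00, -0.0, -0.00, -0.0], [0.0, -0.0, 0.0, 0.00, 0.00]]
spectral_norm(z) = 0.26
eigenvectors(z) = [[-0.49+0.00j, (0.21+0j), (-0.4-0.06j), (-0.4+0.06j), -0.49+0.00j], [-0.52+0.00j, 0.46+0.00j, 0.71+0.00j, (0.71-0j), 0.77+0.00j], [(-0.29+0j), (0.33+0j), (0.34-0.02j), (0.34+0.02j), (-0.03+0j)], [0.44+0.00j, (0.49+0j), -0.38-0.08j, (-0.38+0.08j), (-0.31+0j)], [0.46+0.00j, 0.63+0.00j, (-0.26+0.09j), (-0.26-0.09j), (-0.26+0j)]]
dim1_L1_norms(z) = [0.34, 0.22, 0.12, 0.18, 0.2]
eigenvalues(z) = [(-0.2+0j), (0.06+0j), (-0.02+0.01j), (-0.02-0.01j), 0j]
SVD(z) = [[-0.62,0.63,-0.45,-0.03,0.06], [-0.38,-0.69,-0.37,0.09,0.49], [-0.22,-0.35,-0.28,-0.24,-0.83], [0.44,0.06,-0.44,-0.75,0.23], [0.47,0.06,-0.62,0.61,-0.12]] @ diag([0.2572105772197199, 0.09407766430379538, 0.058989010845341555, 0.01059218063162285, 0.0004629842288341851]) @ [[0.84, 0.33, -0.15, -0.39, -0.09], [0.17, -0.02, 0.47, 0.35, -0.79], [-0.18, -0.53, -0.29, -0.62, -0.47], [0.01, 0.11, -0.82, 0.50, -0.27], [-0.48, 0.78, -0.01, -0.32, -0.26]]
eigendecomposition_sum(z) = [[(-0.11+0j), (-0.04+0j), 0.03-0.00j, 0.07+0.00j, (-0+0j)], [-0.12+0.00j, (-0.04+0j), (0.03-0j), 0.07+0.00j, (-0+0j)], [-0.07+0.00j, (-0.02+0j), (0.02-0j), (0.04+0j), -0.00+0.00j], [(0.1-0j), 0.04-0.00j, -0.03+0.00j, (-0.06-0j), -0j], [0.10-0.00j, 0.04-0.00j, -0.03+0.00j, -0.07-0.00j, 0.00-0.00j]] + [[0.00+0.00j,0.01+0.00j,-0j,(0.01+0j),0.01+0.00j], [0.01+0.00j,0.02+0.00j,-0j,0.01+0.00j,(0.02+0j)], [0.01+0.00j,(0.01+0j),0.00-0.00j,(0.01+0j),(0.01+0j)], [0.01+0.00j,0.02+0.00j,0.00-0.00j,(0.01+0j),0.02+0.00j], [0.01+0.00j,0.02+0.00j,0.00-0.00j,(0.02+0j),(0.02+0j)]] + [[(-0.01+0j),-0.00+0.00j,0.01-0.00j,0.01+0.02j,(-0.01-0.02j)],  [(0.01-0j),0.00-0.01j,(-0.02+0.01j),(-0.03-0.04j),(0.03+0.03j)],  [-0j,-0j,(-0.01+0j),-0.01-0.02j,(0.01+0.01j)],  [(-0.01-0j),-0.00+0.00j,(0.01-0j),0.01+0.02j,-0.01-0.02j],  [(-0+0j),-0.00+0.00j,0.01-0.00j,(0.01+0.01j),-0.01-0.01j]] + [[(-0.01-0j), -0.00-0.00j, (0.01+0j), 0.01-0.02j, -0.01+0.02j], [(0.01+0j), 0.00+0.01j, (-0.02-0.01j), -0.03+0.04j, (0.03-0.03j)], [0j, 0j, (-0.01-0j), (-0.01+0.02j), 0.01-0.01j], [-0.01+0.00j, -0.00-0.00j, 0.01+0.00j, 0.01-0.02j, -0.01+0.02j], [-0.00-0.00j, -0.00-0.00j, 0.01+0.00j, (0.01-0.01j), (-0.01+0.01j)]] + [[(-0+0j), -0.00-0.00j, 0j, -0.00-0.00j, 0.00+0.00j], [-0j, 0.00+0.00j, -0.00-0.00j, 0.00+0.00j, (-0-0j)], [(-0+0j), (-0-0j), 0.00+0.00j, -0.00-0.00j, 0.00+0.00j], [(-0+0j), -0.00-0.00j, 0j, -0.00-0.00j, 0j], [-0.00+0.00j, (-0-0j), 0.00+0.00j, (-0-0j), 0j]]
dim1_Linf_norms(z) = [0.12, 0.09, 0.05, 0.1, 0.11]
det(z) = -0.00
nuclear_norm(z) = 0.42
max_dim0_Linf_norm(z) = 0.12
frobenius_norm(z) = 0.28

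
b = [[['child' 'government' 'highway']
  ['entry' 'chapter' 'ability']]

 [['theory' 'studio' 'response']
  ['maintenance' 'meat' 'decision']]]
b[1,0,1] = 'studio'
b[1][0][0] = 'theory'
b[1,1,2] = 'decision'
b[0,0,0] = 'child'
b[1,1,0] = 'maintenance'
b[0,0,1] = 'government'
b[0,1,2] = 'ability'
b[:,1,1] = ['chapter', 'meat']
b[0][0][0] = 'child'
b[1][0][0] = 'theory'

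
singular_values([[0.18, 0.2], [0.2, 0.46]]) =[0.56, 0.08]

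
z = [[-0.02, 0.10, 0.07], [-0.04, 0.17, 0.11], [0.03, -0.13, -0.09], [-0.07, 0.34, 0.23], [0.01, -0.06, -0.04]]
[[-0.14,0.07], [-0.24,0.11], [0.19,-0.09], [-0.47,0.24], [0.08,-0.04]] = z@[[1.55, 1.4], [-0.74, 0.3], [-0.49, 1.01]]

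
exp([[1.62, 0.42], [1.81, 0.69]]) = [[6.58, 1.56], [6.73, 3.13]]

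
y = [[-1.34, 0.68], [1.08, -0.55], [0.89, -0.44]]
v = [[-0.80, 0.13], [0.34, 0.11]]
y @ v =[[1.3,-0.10],  [-1.05,0.08],  [-0.86,0.07]]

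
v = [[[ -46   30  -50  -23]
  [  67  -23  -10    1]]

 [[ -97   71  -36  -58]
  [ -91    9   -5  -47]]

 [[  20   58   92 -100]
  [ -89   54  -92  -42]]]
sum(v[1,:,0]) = -188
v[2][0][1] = 58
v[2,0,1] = 58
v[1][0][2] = -36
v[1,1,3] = -47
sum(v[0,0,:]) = -89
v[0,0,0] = -46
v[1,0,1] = 71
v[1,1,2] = -5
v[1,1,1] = 9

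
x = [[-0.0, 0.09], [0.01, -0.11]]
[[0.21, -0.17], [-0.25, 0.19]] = x @ [[1.10, -1.88],[2.38, -1.9]]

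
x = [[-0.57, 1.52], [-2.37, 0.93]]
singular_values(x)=[2.82, 1.09]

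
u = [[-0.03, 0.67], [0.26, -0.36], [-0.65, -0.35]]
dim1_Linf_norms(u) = [0.67, 0.36, 0.65]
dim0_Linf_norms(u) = [0.65, 0.67]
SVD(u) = [[0.69, 0.45], [-0.26, -0.58], [-0.67, 0.69]] @ diag([0.866510269125303, 0.6641987304266659]) @ [[0.4,0.92], [-0.92,0.40]]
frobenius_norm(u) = 1.09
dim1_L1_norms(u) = [0.7, 0.62, 1.0]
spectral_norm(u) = 0.87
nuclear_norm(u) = 1.53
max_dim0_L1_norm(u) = 1.38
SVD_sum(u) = [[0.24, 0.55],[-0.09, -0.21],[-0.23, -0.53]] + [[-0.27, 0.12], [0.35, -0.15], [-0.42, 0.18]]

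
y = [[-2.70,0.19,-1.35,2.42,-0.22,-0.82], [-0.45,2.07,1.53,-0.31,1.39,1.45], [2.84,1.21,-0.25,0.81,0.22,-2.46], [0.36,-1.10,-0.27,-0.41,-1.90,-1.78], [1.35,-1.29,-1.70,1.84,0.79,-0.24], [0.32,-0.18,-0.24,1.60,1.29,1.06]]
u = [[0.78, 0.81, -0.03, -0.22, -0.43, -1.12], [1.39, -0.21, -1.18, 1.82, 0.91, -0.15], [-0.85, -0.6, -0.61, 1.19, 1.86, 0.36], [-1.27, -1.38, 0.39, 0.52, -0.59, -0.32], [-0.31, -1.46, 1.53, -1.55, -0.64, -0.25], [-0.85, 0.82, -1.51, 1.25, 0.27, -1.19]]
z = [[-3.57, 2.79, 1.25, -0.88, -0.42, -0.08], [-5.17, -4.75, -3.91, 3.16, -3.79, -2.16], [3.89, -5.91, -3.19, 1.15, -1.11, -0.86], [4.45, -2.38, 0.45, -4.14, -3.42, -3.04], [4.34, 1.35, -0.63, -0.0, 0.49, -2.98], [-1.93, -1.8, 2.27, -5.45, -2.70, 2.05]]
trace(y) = 0.56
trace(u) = -1.35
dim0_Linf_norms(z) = [5.17, 5.91, 3.91, 5.45, 3.79, 3.04]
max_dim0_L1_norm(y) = 8.02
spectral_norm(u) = 4.34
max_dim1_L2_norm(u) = 2.74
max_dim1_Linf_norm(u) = 1.86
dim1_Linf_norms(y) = [2.7, 2.07, 2.84, 1.9, 1.84, 1.6]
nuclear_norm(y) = 16.62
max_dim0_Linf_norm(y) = 2.84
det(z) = 13.80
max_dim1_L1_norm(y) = 7.79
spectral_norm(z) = 11.16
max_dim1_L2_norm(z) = 9.67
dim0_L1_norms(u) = [5.45, 5.28, 5.25, 6.55, 4.7, 3.39]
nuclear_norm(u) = 12.21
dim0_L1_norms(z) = [23.35, 18.98, 11.7, 14.78, 11.93, 11.17]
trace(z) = -13.11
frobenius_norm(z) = 18.09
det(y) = -0.31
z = u @ y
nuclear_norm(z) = 35.25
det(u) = -11.41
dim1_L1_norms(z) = [8.99, 22.94, 16.11, 17.88, 9.79, 16.2]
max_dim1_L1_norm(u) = 5.89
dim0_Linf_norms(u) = [1.39, 1.46, 1.53, 1.82, 1.86, 1.19]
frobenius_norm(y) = 8.21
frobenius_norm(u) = 5.94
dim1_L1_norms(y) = [7.7, 7.2, 7.79, 5.82, 7.21, 4.69]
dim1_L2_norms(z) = [4.8, 9.67, 7.97, 7.98, 5.49, 7.3]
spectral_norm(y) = 4.97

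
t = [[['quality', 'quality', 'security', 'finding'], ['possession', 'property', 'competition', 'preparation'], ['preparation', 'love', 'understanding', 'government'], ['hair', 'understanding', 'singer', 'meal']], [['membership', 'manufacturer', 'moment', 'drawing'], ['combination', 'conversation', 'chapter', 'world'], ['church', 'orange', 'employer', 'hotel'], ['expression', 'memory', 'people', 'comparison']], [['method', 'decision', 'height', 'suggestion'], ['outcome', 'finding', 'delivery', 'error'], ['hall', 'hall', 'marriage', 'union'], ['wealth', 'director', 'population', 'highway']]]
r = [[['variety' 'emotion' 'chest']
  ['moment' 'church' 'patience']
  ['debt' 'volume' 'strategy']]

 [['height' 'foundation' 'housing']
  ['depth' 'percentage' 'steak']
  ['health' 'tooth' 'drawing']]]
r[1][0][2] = 'housing'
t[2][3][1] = 'director'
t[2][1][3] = 'error'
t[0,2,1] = 'love'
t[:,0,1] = ['quality', 'manufacturer', 'decision']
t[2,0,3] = 'suggestion'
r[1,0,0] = 'height'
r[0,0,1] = 'emotion'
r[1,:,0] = ['height', 'depth', 'health']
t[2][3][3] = 'highway'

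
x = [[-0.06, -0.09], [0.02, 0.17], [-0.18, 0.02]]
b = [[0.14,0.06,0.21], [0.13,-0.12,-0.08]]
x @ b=[[-0.02, 0.01, -0.01],  [0.02, -0.02, -0.01],  [-0.02, -0.01, -0.04]]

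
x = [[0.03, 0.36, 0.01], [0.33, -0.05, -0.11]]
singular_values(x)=[0.37, 0.34]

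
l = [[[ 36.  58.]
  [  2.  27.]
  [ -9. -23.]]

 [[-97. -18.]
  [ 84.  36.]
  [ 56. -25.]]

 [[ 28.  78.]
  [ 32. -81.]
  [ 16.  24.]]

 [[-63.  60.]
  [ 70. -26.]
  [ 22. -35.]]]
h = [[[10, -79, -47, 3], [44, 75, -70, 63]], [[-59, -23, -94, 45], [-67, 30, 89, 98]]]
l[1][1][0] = 84.0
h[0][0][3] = 3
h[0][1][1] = 75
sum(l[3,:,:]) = 28.0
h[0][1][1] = 75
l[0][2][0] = -9.0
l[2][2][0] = 16.0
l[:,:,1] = [[58.0, 27.0, -23.0], [-18.0, 36.0, -25.0], [78.0, -81.0, 24.0], [60.0, -26.0, -35.0]]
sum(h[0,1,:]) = 112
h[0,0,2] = -47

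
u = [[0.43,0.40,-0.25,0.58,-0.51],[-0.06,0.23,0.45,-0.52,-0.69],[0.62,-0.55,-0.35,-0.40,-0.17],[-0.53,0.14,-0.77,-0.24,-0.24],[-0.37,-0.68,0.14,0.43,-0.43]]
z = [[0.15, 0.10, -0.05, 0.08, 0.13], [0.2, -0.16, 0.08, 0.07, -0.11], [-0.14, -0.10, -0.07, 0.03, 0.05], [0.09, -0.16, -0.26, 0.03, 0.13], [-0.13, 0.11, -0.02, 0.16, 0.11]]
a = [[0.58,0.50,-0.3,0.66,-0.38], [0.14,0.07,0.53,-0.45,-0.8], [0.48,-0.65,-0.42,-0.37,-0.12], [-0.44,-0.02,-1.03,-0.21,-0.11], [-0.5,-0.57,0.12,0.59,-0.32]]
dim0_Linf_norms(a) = [0.58, 0.65, 1.03, 0.66, 0.8]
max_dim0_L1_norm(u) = 2.17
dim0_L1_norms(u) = [2.01, 2.0, 1.96, 2.17, 2.04]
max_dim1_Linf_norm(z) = 0.26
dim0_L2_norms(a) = [1.01, 1.0, 1.27, 1.08, 0.96]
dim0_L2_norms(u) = [1.0, 1.0, 1.0, 1.0, 1.0]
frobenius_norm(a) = 2.39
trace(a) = -0.30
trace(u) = -0.36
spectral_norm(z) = 0.37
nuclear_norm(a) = 5.28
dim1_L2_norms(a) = [1.12, 1.07, 0.99, 1.15, 1.02]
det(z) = 0.00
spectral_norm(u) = 1.01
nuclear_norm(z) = 1.20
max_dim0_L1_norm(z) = 0.71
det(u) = 1.00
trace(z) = 0.06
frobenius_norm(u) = 2.24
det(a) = 1.21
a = z + u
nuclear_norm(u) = 5.00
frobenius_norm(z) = 0.61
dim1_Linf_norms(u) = [0.58, 0.69, 0.62, 0.77, 0.68]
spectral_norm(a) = 1.32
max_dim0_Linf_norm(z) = 0.26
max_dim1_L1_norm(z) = 0.67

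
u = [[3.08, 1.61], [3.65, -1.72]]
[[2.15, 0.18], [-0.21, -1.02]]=u @ [[0.30,-0.12], [0.76,0.34]]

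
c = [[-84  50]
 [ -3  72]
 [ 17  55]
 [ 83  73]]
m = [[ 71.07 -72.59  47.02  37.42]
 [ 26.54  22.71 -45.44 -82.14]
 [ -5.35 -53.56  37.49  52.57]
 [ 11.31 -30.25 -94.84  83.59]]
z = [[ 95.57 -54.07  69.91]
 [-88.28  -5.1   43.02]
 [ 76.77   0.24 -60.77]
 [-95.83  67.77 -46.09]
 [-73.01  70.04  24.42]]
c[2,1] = 55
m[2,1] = -53.56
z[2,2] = -60.77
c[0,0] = -84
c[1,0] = -3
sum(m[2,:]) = 31.15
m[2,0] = -5.35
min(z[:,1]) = -54.07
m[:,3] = [37.42, -82.14, 52.57, 83.59]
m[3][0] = 11.31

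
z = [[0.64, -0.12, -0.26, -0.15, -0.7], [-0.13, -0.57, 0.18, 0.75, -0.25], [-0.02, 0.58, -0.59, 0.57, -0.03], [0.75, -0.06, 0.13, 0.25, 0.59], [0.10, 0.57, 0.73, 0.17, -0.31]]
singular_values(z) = [1.01, 1.0, 1.0, 1.0, 0.99]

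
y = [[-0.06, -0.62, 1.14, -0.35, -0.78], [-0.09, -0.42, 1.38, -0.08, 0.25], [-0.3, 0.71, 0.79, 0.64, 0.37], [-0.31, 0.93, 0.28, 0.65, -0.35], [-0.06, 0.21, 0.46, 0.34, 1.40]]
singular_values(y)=[2.09, 1.96, 1.44, 0.01, 0.0]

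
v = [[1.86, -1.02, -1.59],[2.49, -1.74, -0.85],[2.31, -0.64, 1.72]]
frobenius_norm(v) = 5.07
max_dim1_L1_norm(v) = 5.08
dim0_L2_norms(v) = [3.87, 2.12, 2.49]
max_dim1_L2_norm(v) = 3.15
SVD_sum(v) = [[2.03, -1.10, -0.34], [2.71, -1.46, -0.45], [1.8, -0.97, -0.3]] + [[-0.28,-0.15,-1.20], [-0.11,-0.06,-0.45], [0.47,0.25,2.04]] + [[0.11,0.22,-0.05],[-0.11,-0.22,0.05],[0.04,0.08,-0.02]]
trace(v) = 1.84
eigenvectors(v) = [[(-0.32+0j), (0.1-0.61j), 0.10+0.61j],[-0.94+0.00j, (-0.02-0.48j), (-0.02+0.48j)],[(0.06+0j), -0.63+0.00j, (-0.63-0j)]]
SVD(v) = [[-0.53, -0.5, -0.69], [-0.71, -0.19, 0.68], [-0.47, 0.85, -0.25]] @ diag([4.398497374424885, 2.4895512478868285, 0.3711541880708461]) @ [[-0.87, 0.47, 0.14], [0.22, 0.12, 0.97], [-0.44, -0.87, 0.21]]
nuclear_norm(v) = 7.26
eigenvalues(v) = [(-0.83+0j), (1.34+1.76j), (1.34-1.76j)]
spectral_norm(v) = 4.40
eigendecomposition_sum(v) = [[(0.31-0j), -0.39+0.00j, (0.06+0j)], [0.89-0.00j, (-1.13+0j), (0.18+0j)], [-0.05+0.00j, (0.07-0j), (-0.01-0j)]] + [[(0.78+1.3j), -0.32-0.40j, -0.83+0.73j], [0.80+0.87j, -0.31-0.26j, -0.51+0.69j], [1.18-0.99j, (-0.35+0.38j), (0.87+0.71j)]] + [[(0.78-1.3j), -0.32+0.40j, (-0.83-0.73j)], [(0.8-0.87j), -0.31+0.26j, -0.51-0.69j], [(1.18+0.99j), (-0.35-0.38j), (0.87-0.71j)]]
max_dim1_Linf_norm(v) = 2.49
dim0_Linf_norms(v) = [2.49, 1.74, 1.72]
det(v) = -4.06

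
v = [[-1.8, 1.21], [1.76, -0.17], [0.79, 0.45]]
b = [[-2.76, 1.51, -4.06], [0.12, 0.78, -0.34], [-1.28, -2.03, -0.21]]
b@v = [[4.42, -5.42], [0.89, -0.14], [-1.43, -1.30]]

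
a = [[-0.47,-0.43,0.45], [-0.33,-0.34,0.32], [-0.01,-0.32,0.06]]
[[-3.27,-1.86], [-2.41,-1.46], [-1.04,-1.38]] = a@[[3.41, -3.80],[3.00, 3.56],[-0.83, -4.70]]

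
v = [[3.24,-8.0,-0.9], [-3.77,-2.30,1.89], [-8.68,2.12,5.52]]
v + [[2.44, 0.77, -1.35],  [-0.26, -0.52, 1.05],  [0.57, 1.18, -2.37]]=[[5.68, -7.23, -2.25], [-4.03, -2.82, 2.94], [-8.11, 3.3, 3.15]]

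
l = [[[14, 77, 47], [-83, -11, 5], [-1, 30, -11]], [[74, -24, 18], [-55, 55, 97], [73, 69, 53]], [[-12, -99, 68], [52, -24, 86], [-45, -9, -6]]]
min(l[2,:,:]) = -99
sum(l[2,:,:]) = 11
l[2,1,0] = 52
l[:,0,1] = [77, -24, -99]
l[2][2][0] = -45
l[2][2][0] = -45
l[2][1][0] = 52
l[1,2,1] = 69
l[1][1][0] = -55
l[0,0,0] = 14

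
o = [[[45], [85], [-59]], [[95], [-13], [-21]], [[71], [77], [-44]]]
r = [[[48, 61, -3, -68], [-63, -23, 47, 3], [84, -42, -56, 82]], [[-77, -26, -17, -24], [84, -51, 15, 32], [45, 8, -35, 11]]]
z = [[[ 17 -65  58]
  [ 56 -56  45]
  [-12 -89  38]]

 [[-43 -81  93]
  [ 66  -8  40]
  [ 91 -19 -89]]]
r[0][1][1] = -23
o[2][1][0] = 77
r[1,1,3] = 32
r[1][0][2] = -17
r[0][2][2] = -56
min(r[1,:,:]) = -77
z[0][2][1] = -89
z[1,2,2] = -89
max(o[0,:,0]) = 85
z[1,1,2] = 40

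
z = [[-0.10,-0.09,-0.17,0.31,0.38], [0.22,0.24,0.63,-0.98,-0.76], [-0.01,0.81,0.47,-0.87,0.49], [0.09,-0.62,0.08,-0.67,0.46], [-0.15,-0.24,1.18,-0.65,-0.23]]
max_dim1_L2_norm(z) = 1.43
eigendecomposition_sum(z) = [[(-0.04+0.01j), (-0.14-0.1j), (0.01-0.1j), 0.06+0.09j, (0.11+0.01j)], [(0.06-0.06j), 0.37+0.00j, (0.1+0.18j), -0.21-0.09j, -0.21+0.11j], [(-0.05-0.16j), 0.32-0.67j, (0.42-0.02j), -0.35+0.30j, (0.02+0.48j)], [(-0.05-0j), -0.16-0.17j, 0.04-0.12j, 0.05+0.13j, (0.14+0.05j)], [-0.08-0.12j, 0.09-0.61j, 0.33-0.12j, -0.20+0.33j, 0.14+0.38j]] + [[(-0.04-0.01j),  (-0.14+0.1j),  (0.01+0.1j),  0.06-0.09j,  (0.11-0.01j)], [0.06+0.06j,  0.37-0.00j,  (0.1-0.18j),  -0.21+0.09j,  -0.21-0.11j], [-0.05+0.16j,  0.32+0.67j,  (0.42+0.02j),  -0.35-0.30j,  0.02-0.48j], [-0.05+0.00j,  -0.16+0.17j,  0.04+0.12j,  0.05-0.13j,  (0.14-0.05j)], [(-0.08+0.12j),  0.09+0.61j,  (0.33+0.12j),  (-0.2-0.33j),  0.14-0.38j]] + [[(0.01-0j), 0j, -0.00+0.00j, (-0-0j), -0.00-0.00j],  [-0j, 0.00+0.00j, (-0+0j), (-0-0j), (-0-0j)],  [-0j, 0j, -0.00+0.00j, (-0-0j), -0.00-0.00j],  [-0j, 0j, (-0+0j), (-0-0j), -0.00-0.00j],  [-0j, 0j, (-0+0j), -0.00-0.00j, (-0-0j)]] + [[(0.01-0j), (-0.01+0j), -0.01-0.00j, -0.03+0.00j, 0.02+0.00j], [0.00-0.00j, (-0+0j), -0.00-0.00j, -0.01+0.00j, 0j], [0.13-0.00j, (-0.1+0j), -0.14-0.00j, (-0.47+0j), (0.26+0j)], [(0.16-0j), -0.11+0.00j, (-0.17-0j), -0.56+0.00j, (0.31+0j)], [-0.09+0.00j, 0.06-0.00j, 0.09+0.00j, (0.31-0j), (-0.17-0j)]] + [[(-0.04+0j),  0.20+0.00j,  (-0.18+0j),  0.23-0.00j,  (0.14-0j)], [0.09-0.00j,  -0.49-0.00j,  0.43-0.00j,  (-0.56+0j),  -0.34+0.00j], [(-0.05+0j),  0.27+0.00j,  (-0.23+0j),  (0.3-0j),  0.18-0.00j], [(0.04-0j),  (-0.19-0j),  (0.17-0j),  -0.21+0.00j,  (-0.13+0j)], [(0.09-0j),  (-0.49-0j),  0.43-0.00j,  (-0.55+0j),  -0.33+0.00j]]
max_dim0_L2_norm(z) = 1.64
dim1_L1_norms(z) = [1.05, 2.83, 2.65, 1.92, 2.45]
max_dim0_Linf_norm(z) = 1.18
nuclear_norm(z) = 4.93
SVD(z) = [[0.20,-0.21,0.17,0.25,-0.91], [-0.61,0.35,-0.3,-0.49,-0.41], [-0.46,-0.83,-0.31,0.11,0.06], [-0.18,-0.26,0.82,-0.48,0.04], [-0.58,0.28,0.35,0.67,0.06]] @ diag([2.1115410180207737, 1.1078658828132961, 1.0436754477228325, 0.6592012260835156, 0.004797735366844529]) @ [[-0.04,-0.13,-0.63,0.74,0.17], [0.04,-0.43,0.17,0.27,-0.85], [-0.06,-0.89,0.12,-0.16,0.41], [-0.42,0.12,0.69,0.54,0.22], [-0.90,-0.02,-0.29,-0.26,-0.17]]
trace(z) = -0.29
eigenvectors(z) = [[-0.02+0.16j, (-0.02-0.16j), -0.90+0.00j, -0.04+0.00j, -0.25+0.00j], [-0.15-0.31j, (-0.15+0.31j), (-0.02+0j), -0.01+0.00j, 0.62+0.00j], [(-0.69+0j), (-0.69-0j), (-0.3+0j), (-0.6+0j), (-0.34+0j)], [(-0.08+0.2j), (-0.08-0.2j), (-0.26+0j), (-0.7+0j), (0.24+0j)], [(-0.55+0.17j), -0.55-0.17j, -0.18+0.00j, (0.39+0j), 0.61+0.00j]]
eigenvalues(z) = [(0.94+0.5j), (0.94-0.5j), (0.01+0j), (-0.86+0j), (-1.31+0j)]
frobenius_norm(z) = 2.69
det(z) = 0.01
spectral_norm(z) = 2.11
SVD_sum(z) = [[-0.02, -0.06, -0.27, 0.31, 0.07], [0.05, 0.17, 0.82, -0.96, -0.23], [0.04, 0.13, 0.61, -0.71, -0.17], [0.01, 0.05, 0.25, -0.29, -0.07], [0.05, 0.16, 0.78, -0.91, -0.22]] + [[-0.01, 0.1, -0.04, -0.06, 0.2], [0.01, -0.17, 0.07, 0.11, -0.33], [-0.03, 0.39, -0.15, -0.24, 0.78], [-0.01, 0.12, -0.05, -0.08, 0.24], [0.01, -0.13, 0.05, 0.08, -0.27]] + [[-0.01, -0.15, 0.02, -0.03, 0.07],[0.02, 0.27, -0.04, 0.05, -0.13],[0.02, 0.28, -0.04, 0.05, -0.13],[-0.05, -0.76, 0.1, -0.14, 0.35],[-0.02, -0.33, 0.04, -0.06, 0.15]] + [[-0.07, 0.02, 0.11, 0.09, 0.04], [0.14, -0.04, -0.22, -0.17, -0.07], [-0.03, 0.01, 0.05, 0.04, 0.02], [0.13, -0.04, -0.22, -0.17, -0.07], [-0.19, 0.06, 0.30, 0.24, 0.1]] + [[0.0, 0.0, 0.00, 0.0, 0.0], [0.0, 0.00, 0.00, 0.00, 0.0], [-0.00, -0.0, -0.0, -0.0, -0.0], [-0.0, -0.00, -0.00, -0.0, -0.00], [-0.00, -0.00, -0.00, -0.0, -0.0]]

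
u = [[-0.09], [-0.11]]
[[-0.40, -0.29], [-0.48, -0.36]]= u @ [[4.39, 3.26]]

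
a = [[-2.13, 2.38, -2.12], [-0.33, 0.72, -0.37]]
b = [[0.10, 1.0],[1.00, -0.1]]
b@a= [[-0.54, 0.96, -0.58],[-2.10, 2.31, -2.08]]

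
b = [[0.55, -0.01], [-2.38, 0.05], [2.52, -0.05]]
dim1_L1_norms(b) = [0.56, 2.43, 2.57]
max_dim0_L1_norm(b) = 5.45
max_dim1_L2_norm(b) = 2.52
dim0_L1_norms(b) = [5.45, 0.11]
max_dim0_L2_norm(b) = 3.51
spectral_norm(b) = 3.51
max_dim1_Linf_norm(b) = 2.52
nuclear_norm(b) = 3.51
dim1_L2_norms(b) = [0.55, 2.38, 2.52]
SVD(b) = [[-0.16, -0.50], [0.68, -0.68], [-0.72, -0.53]] @ diag([3.5103268342442253, 0.0023487837096811738]) @ [[-1.00, 0.02], [-0.02, -1.0]]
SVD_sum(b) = [[0.55, -0.01], [-2.38, 0.05], [2.52, -0.05]] + [[0.00, 0.0], [0.0, 0.0], [0.0, 0.0]]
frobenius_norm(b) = 3.51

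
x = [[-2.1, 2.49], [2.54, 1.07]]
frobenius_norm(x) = 4.27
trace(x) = -1.03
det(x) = -8.57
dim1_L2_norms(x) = [3.26, 2.76]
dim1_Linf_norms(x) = [2.49, 2.54]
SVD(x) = [[-0.86,0.5], [0.50,0.86]] @ diag([3.4883913286877766, 2.457178450568035]) @ [[0.89, -0.46], [0.46, 0.89]]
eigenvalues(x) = [-3.49, 2.46]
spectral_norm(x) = 3.49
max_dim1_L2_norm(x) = 3.26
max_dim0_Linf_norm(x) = 2.54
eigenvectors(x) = [[-0.87, -0.48],[0.49, -0.88]]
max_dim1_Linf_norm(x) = 2.54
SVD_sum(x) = [[-2.67, 1.39], [1.56, -0.81]] + [[0.57, 1.1],[0.98, 1.88]]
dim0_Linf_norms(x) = [2.54, 2.49]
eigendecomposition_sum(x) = [[-2.67, 1.46], [1.49, -0.81]] + [[0.57, 1.03], [1.05, 1.88]]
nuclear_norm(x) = 5.95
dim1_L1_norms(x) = [4.59, 3.61]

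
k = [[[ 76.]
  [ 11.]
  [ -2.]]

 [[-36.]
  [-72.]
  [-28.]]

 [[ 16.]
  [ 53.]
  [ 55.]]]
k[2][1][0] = 53.0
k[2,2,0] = 55.0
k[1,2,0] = -28.0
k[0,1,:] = [11.0]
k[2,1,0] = 53.0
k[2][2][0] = 55.0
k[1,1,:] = [-72.0]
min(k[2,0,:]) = 16.0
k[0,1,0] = 11.0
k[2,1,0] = 53.0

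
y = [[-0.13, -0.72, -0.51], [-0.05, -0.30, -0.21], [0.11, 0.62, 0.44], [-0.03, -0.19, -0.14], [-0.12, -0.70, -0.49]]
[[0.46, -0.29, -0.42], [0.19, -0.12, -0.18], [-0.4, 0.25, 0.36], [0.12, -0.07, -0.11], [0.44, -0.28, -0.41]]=y@[[-0.33, 0.32, -0.49], [-0.08, 0.51, 0.38], [-0.71, -0.24, 0.41]]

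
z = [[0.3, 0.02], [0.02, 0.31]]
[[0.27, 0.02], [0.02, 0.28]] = z@ [[0.89, 0.02], [0.02, 0.91]]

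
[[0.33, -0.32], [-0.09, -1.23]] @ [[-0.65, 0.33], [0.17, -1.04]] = [[-0.27, 0.44], [-0.15, 1.25]]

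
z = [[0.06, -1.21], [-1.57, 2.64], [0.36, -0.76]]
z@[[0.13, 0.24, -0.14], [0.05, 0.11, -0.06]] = [[-0.05, -0.12, 0.06], [-0.07, -0.09, 0.06], [0.01, 0.00, -0.0]]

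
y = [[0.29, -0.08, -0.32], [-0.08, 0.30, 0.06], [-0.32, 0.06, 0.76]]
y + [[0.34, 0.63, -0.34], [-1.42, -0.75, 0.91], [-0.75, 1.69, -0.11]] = [[0.63, 0.55, -0.66], [-1.5, -0.45, 0.97], [-1.07, 1.75, 0.65]]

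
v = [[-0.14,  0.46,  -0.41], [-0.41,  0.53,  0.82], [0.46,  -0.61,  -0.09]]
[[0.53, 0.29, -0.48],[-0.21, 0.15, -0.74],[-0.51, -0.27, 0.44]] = v @ [[-1.36, 0.13, -1.92],[-0.06, 0.56, -2.09],[-0.90, -0.12, -0.51]]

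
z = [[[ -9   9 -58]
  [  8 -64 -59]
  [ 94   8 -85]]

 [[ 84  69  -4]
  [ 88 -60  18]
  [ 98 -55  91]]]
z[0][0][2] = -58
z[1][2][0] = 98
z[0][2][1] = 8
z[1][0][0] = 84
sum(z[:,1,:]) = -69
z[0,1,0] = 8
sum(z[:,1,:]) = -69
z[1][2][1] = -55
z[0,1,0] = 8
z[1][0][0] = 84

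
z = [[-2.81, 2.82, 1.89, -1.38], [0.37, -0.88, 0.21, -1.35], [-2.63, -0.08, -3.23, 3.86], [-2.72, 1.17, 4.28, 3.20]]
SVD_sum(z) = [[-1.87, 1.03, 1.58, 1.45],[0.66, -0.36, -0.56, -0.51],[-1.09, 0.60, 0.92, 0.85],[-3.62, 1.99, 3.05, 2.80]] + [[0.41, 0.44, 1.59, -1.51], [0.17, 0.18, 0.66, -0.62], [-0.97, -1.03, -3.72, 3.53], [0.11, 0.12, 0.42, -0.40]] + [[-1.34, 1.37, -1.28, -1.31], [0.04, -0.04, 0.04, 0.04], [-0.47, 0.48, -0.45, -0.46], [0.84, -0.86, 0.80, 0.82]] + [[-0.01, -0.02, 0.00, -0.01], [-0.5, -0.66, 0.07, -0.25], [-0.1, -0.13, 0.01, -0.05], [-0.05, -0.07, 0.01, -0.03]]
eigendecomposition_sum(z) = [[0.25+0.00j, (0.01+0j), (-0.21+0j), (-0.54+0j)], [0.41+0.00j, 0.02+0.00j, -0.35+0.00j, -0.89+0.00j], [-0.96+0.00j, (-0.05-0j), (0.83+0j), (2.1-0j)], [(-1.97+0j), -0.11-0.00j, 1.70+0.00j, (4.29-0j)]] + [[-1.72+3.12j,(2.28-1.47j),1.18+3.30j,-0.32-1.52j],[(-0.2+0.72j),(0.39-0.41j),(0.4+0.62j),(-0.14-0.29j)],[(-0.79-2.1j),-0.23+1.70j,(-2.06-0.79j),(0.86+0.47j)],[-0.48+2.28j,(1.15-1.36j),(1.37+1.84j),(-0.49-0.89j)]] + [[(-1.72-3.12j), (2.28+1.47j), (1.18-3.3j), (-0.32+1.52j)], [-0.20-0.72j, 0.39+0.41j, (0.4-0.62j), (-0.14+0.29j)], [(-0.79+2.1j), -0.23-1.70j, (-2.06+0.79j), (0.86-0.47j)], [-0.48-2.28j, 1.15+1.36j, (1.37-1.84j), (-0.49+0.89j)]] + [[(0.37+0j), -1.76-0.00j, -0.26-0.00j, (-0.19+0j)], [0.36+0.00j, (-1.69-0j), -0.25-0.00j, -0.18+0.00j], [(-0.09-0j), (0.44+0j), (0.06+0j), 0.05-0.00j], [(0.22+0j), (-1.02-0j), (-0.15-0j), -0.11+0.00j]]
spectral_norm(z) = 6.90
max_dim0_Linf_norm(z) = 4.28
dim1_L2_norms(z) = [4.62, 1.67, 5.68, 6.11]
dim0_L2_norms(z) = [4.73, 3.18, 5.69, 5.37]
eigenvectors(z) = [[(0.11+0j), (0.73+0j), 0.73-0.00j, (0.66+0j)], [0.18+0.00j, 0.15-0.04j, (0.15+0.04j), (0.63+0j)], [-0.43+0.00j, (-0.3+0.35j), (-0.3-0.35j), -0.16+0.00j], [(-0.88+0j), (0.46-0.14j), 0.46+0.14j, 0.38+0.00j]]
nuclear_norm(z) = 16.94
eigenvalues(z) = [(5.39+0j), (-3.87+1.03j), (-3.87-1.03j), (-1.36+0j)]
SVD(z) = [[-0.44, 0.39, 0.81, 0.03],  [0.15, 0.16, -0.02, 0.97],  [-0.26, -0.90, 0.29, 0.2],  [-0.85, 0.10, -0.51, 0.11]] @ diag([6.89637092092711, 5.886343050513875, 3.2682035350322245, 0.8912234659505199]) @ [[0.62,-0.34,-0.52,-0.48],[0.18,0.19,0.70,-0.66],[-0.51,0.52,-0.48,-0.5],[-0.57,-0.76,0.08,-0.29]]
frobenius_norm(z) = 9.68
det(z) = -118.24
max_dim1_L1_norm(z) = 11.37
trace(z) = -3.72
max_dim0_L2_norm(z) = 5.69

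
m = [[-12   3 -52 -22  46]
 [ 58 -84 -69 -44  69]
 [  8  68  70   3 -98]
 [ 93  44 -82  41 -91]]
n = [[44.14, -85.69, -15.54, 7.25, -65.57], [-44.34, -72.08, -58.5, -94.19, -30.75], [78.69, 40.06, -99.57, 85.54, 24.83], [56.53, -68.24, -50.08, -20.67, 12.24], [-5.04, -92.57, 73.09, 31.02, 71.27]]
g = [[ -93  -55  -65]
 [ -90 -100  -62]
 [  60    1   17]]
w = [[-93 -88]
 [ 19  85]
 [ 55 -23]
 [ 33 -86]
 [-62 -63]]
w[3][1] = -86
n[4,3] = 31.02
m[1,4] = 69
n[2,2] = -99.57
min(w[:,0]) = -93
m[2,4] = -98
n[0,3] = 7.25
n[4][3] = 31.02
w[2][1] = -23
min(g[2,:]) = 1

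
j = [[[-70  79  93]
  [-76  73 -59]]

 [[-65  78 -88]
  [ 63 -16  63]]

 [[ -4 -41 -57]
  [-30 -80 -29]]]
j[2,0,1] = -41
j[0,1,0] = -76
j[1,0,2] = -88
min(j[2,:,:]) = -80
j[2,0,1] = -41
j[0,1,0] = -76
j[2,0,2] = -57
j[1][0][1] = 78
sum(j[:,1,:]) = -91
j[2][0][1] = -41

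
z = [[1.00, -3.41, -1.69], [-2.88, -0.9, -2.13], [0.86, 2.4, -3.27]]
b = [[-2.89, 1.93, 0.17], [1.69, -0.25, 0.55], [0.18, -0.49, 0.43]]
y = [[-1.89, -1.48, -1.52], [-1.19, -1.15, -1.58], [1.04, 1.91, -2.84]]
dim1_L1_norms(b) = [4.99, 2.49, 1.1]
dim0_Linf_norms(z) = [2.88, 3.41, 3.27]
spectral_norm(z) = 4.30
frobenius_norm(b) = 3.97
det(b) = -1.81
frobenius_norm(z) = 6.81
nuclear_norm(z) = 11.66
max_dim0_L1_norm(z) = 7.09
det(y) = -2.81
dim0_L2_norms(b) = [3.35, 2.01, 0.72]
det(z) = 56.79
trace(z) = -3.17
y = z + b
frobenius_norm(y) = 5.11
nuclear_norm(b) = 5.25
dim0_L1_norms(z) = [4.74, 6.71, 7.09]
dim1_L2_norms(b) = [3.48, 1.79, 0.68]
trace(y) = -5.88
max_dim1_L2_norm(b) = 3.48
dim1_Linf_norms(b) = [2.89, 1.69, 0.49]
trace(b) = -2.71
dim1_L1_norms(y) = [4.89, 3.92, 5.79]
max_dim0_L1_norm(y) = 5.94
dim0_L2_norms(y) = [2.46, 2.68, 3.59]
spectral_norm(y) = 3.65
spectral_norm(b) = 3.84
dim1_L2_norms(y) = [2.84, 2.29, 3.58]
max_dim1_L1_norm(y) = 5.79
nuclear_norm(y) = 7.43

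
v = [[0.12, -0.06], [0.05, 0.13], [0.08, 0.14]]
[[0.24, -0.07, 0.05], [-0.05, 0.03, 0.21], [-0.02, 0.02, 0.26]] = v@[[1.50, -0.42, 1.04], [-1.0, 0.4, 1.25]]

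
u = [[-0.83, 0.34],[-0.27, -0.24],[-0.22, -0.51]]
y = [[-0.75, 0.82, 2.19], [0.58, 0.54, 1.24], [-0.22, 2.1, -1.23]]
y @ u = [[-0.08, -1.57], [-0.90, -0.56], [-0.11, 0.05]]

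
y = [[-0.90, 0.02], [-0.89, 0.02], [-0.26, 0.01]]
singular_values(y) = [1.29, 0.0]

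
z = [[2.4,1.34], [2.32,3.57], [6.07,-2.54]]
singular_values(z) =[6.97, 4.52]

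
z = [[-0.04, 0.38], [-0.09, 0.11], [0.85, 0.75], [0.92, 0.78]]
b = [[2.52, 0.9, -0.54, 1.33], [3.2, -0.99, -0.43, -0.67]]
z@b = [[1.12, -0.41, -0.14, -0.31], [0.13, -0.19, 0.00, -0.19], [4.54, 0.02, -0.78, 0.63], [4.81, 0.06, -0.83, 0.70]]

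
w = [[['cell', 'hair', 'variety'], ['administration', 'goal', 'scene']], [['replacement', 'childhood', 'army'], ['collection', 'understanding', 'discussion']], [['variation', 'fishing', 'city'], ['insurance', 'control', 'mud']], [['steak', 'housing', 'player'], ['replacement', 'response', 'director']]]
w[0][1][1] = 'goal'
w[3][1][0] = 'replacement'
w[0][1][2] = 'scene'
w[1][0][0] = 'replacement'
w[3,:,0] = ['steak', 'replacement']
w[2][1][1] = 'control'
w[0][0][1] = 'hair'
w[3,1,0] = 'replacement'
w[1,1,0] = 'collection'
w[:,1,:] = [['administration', 'goal', 'scene'], ['collection', 'understanding', 'discussion'], ['insurance', 'control', 'mud'], ['replacement', 'response', 'director']]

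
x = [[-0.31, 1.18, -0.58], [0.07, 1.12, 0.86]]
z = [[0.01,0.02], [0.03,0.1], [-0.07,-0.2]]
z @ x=[[-0.00, 0.03, 0.01],[-0.0, 0.15, 0.07],[0.01, -0.31, -0.13]]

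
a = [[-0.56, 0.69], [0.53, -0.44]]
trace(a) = -1.00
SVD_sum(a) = [[-0.61, 0.65], [0.47, -0.50]] + [[0.05,0.04], [0.06,0.06]]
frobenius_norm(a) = 1.12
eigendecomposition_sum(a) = [[-0.61, 0.63], [0.48, -0.5]] + [[0.05, 0.06], [0.05, 0.06]]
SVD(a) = [[-0.79,  0.61], [0.61,  0.79]] @ diag([1.1193032728757646, 0.10658416078199161]) @ [[0.69, -0.73], [0.73, 0.69]]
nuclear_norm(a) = 1.23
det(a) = -0.12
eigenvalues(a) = [-1.11, 0.11]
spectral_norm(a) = 1.12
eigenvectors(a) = [[-0.78, -0.72], [0.62, -0.70]]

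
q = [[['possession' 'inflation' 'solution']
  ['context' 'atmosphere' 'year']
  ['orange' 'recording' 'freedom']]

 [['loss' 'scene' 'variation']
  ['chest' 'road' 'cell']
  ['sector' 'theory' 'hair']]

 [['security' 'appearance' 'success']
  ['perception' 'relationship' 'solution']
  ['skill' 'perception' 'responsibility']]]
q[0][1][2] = 'year'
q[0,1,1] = 'atmosphere'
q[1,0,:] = ['loss', 'scene', 'variation']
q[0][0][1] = 'inflation'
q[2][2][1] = 'perception'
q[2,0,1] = 'appearance'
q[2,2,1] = 'perception'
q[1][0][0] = 'loss'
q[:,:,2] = [['solution', 'year', 'freedom'], ['variation', 'cell', 'hair'], ['success', 'solution', 'responsibility']]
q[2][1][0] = 'perception'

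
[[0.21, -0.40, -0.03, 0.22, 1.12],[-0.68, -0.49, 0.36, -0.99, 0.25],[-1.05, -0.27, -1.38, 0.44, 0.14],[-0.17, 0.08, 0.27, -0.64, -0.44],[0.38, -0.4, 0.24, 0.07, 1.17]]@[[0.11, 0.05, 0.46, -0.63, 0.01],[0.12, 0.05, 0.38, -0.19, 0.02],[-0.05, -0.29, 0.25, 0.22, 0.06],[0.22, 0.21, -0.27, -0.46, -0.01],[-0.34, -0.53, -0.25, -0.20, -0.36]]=[[-0.36, -0.55, -0.40, -0.39, -0.41], [-0.45, -0.5, -0.20, 1.01, -0.08], [-0.03, 0.35, -1.08, 0.18, -0.15], [-0.01, 0.02, 0.3, 0.53, 0.18], [-0.40, -0.68, -0.23, -0.38, -0.41]]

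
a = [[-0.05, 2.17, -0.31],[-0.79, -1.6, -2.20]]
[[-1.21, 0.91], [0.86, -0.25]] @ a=[[-0.66, -4.08, -1.63], [0.15, 2.27, 0.28]]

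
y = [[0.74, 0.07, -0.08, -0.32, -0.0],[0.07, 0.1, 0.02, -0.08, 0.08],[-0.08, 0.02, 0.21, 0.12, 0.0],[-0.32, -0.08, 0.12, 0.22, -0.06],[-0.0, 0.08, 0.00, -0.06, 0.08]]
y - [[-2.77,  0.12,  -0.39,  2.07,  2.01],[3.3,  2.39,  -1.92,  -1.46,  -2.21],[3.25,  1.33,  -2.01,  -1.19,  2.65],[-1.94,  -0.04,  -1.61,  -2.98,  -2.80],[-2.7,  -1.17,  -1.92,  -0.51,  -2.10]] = [[3.51, -0.05, 0.31, -2.39, -2.01], [-3.23, -2.29, 1.94, 1.38, 2.29], [-3.33, -1.31, 2.22, 1.31, -2.65], [1.62, -0.04, 1.73, 3.2, 2.74], [2.7, 1.25, 1.92, 0.45, 2.18]]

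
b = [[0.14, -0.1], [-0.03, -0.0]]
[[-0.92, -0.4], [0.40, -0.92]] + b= [[-0.78, -0.5],[0.37, -0.92]]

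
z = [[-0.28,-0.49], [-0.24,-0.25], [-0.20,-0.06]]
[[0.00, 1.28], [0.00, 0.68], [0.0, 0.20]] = z @[[-0.0, -0.24], [-0.01, -2.47]]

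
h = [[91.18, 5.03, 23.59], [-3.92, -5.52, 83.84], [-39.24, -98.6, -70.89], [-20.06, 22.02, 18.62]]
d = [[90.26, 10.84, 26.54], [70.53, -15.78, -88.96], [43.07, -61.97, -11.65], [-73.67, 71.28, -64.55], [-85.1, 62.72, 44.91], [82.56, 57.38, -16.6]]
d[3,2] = -64.55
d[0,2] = 26.54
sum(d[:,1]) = 124.47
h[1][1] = -5.52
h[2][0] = -39.24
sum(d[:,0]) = 127.65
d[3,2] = -64.55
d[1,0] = 70.53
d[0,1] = 10.84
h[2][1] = -98.6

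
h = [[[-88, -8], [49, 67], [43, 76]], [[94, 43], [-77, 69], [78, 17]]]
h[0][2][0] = 43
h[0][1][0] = 49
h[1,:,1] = [43, 69, 17]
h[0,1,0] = 49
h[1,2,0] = 78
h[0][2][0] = 43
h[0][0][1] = -8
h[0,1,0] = 49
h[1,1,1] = 69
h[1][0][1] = 43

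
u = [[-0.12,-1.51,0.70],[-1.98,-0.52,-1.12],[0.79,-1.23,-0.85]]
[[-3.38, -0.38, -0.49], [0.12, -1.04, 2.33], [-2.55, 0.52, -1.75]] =u @ [[-0.39, 0.61, -1.36],[2.09, 0.11, 0.48],[-0.39, -0.20, 0.1]]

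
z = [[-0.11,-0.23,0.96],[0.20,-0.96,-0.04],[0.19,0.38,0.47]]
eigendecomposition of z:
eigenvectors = [[0.74+0.00j, 0.77+0.00j, (0.77-0j)], [0.07+0.00j, 0.55-0.09j, (0.55+0.09j)], [(0.66+0j), -0.31+0.02j, (-0.31-0.02j)]]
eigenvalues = [(0.72+0j), (-0.66+0.05j), (-0.66-0.05j)]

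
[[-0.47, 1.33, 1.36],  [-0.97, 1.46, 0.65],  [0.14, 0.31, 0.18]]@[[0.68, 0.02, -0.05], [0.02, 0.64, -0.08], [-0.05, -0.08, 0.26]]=[[-0.36, 0.73, 0.27], [-0.66, 0.86, 0.10], [0.09, 0.19, 0.01]]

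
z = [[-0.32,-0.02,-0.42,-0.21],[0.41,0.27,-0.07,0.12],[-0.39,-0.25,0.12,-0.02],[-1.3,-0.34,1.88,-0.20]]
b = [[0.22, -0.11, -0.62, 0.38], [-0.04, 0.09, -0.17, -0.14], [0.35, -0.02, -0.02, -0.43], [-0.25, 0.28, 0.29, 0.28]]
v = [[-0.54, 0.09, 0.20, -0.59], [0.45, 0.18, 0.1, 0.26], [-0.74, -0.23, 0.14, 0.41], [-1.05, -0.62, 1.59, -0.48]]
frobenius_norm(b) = 1.12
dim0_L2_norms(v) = [1.46, 0.69, 1.61, 0.9]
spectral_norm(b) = 0.82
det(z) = 0.02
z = b + v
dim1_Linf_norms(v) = [0.59, 0.45, 0.74, 1.59]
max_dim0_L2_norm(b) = 0.71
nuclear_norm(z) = 3.36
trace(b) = 0.57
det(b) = 0.02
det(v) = 0.25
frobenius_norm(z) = 2.49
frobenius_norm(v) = 2.46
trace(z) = -0.13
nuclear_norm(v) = 3.90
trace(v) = -0.70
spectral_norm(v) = 2.21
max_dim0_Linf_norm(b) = 0.62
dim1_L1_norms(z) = [0.97, 0.87, 0.78, 3.72]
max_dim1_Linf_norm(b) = 0.62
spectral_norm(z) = 2.38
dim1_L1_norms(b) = [1.33, 0.44, 0.82, 1.1]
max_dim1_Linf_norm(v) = 1.59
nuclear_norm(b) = 1.94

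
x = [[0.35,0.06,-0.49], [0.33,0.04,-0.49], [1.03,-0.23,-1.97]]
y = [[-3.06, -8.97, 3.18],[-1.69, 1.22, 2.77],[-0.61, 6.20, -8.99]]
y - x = [[-3.41, -9.03, 3.67],[-2.02, 1.18, 3.26],[-1.64, 6.43, -7.02]]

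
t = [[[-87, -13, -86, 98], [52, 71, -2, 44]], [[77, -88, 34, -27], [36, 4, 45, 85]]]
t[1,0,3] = -27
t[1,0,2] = 34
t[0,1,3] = 44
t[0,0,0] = -87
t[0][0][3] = 98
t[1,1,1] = 4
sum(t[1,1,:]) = 170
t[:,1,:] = [[52, 71, -2, 44], [36, 4, 45, 85]]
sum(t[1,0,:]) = -4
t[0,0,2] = -86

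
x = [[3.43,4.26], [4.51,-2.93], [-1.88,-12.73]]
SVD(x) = [[0.34, 0.48],[-0.16, 0.88],[-0.93, 0.03]] @ diag([13.887625959751489, 5.617708180569422]) @ [[0.16, 0.99], [0.99, -0.16]]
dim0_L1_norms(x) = [9.82, 19.92]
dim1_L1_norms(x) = [7.69, 7.44, 14.61]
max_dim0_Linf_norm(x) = 12.73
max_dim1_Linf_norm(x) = 12.73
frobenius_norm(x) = 14.98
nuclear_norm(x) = 19.51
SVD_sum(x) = [[0.76, 4.69], [-0.35, -2.15], [-2.05, -12.70]] + [[2.67, -0.43],[4.86, -0.78],[0.17, -0.03]]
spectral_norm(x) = 13.89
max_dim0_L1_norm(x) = 19.92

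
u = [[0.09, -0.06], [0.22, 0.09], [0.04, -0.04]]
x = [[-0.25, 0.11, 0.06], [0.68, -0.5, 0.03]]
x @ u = [[0.0, 0.02], [-0.05, -0.09]]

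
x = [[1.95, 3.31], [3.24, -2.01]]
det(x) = -14.644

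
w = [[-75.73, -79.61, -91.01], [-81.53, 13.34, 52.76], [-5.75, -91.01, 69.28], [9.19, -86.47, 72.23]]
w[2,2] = 69.28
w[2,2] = 69.28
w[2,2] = 69.28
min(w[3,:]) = -86.47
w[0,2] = -91.01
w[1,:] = [-81.53, 13.34, 52.76]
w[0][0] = -75.73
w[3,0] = 9.19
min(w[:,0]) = -81.53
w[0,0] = -75.73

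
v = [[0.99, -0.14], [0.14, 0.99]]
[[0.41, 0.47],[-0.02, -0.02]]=v @ [[0.4, 0.46], [-0.08, -0.09]]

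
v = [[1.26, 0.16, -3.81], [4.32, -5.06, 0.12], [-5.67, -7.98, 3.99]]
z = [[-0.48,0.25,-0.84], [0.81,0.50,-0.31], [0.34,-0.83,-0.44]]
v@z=[[-1.77, 3.56, 0.57],[-6.13, -1.55, -2.11],[-2.39, -8.72, 5.48]]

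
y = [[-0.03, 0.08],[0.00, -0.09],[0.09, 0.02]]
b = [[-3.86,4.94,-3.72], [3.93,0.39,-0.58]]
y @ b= [[0.43, -0.12, 0.07], [-0.35, -0.04, 0.05], [-0.27, 0.45, -0.35]]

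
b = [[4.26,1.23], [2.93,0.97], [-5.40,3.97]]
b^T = [[4.26, 2.93, -5.4], [1.23, 0.97, 3.97]]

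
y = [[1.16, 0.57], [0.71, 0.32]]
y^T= [[1.16, 0.71],[0.57, 0.32]]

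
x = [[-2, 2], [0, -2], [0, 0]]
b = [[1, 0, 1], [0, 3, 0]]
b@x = [[-2, 2], [0, -6]]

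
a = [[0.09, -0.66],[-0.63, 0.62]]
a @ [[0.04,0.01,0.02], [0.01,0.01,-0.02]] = [[-0.00, -0.01, 0.02], [-0.02, -0.00, -0.02]]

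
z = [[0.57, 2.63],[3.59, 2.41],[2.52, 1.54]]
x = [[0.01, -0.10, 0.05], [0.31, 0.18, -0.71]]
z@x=[[0.82, 0.42, -1.84],[0.78, 0.07, -1.53],[0.5, 0.03, -0.97]]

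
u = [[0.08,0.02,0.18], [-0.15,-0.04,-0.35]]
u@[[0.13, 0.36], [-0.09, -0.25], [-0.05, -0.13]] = [[-0.00, 0.00], [0.0, 0.0]]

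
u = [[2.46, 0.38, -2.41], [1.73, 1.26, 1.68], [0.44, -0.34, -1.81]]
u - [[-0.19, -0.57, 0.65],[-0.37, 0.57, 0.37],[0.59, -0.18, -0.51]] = [[2.65, 0.95, -3.06], [2.1, 0.69, 1.31], [-0.15, -0.16, -1.3]]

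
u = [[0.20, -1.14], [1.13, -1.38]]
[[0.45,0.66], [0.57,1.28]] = u@ [[0.03,0.53],[-0.39,-0.49]]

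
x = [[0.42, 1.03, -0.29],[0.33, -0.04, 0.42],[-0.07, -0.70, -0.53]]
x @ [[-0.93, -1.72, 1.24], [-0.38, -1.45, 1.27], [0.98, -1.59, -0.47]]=[[-1.07, -1.75, 1.97], [0.12, -1.18, 0.16], [-0.19, 1.98, -0.73]]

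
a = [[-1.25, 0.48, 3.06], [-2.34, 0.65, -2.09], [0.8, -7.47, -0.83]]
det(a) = 70.352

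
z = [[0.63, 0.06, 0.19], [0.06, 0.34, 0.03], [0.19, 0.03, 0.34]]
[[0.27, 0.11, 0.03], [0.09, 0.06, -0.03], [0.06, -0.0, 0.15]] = z @ [[0.43, 0.19, -0.09], [0.19, 0.15, -0.12], [-0.09, -0.12, 0.49]]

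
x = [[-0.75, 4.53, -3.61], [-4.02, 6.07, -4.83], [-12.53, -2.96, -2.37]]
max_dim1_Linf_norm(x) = 12.53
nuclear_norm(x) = 23.82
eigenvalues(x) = [-6.9, 1.07, 8.77]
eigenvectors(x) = [[0.23, 0.34, -0.51], [0.4, -0.50, -0.50], [0.89, -0.8, 0.7]]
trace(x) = 2.95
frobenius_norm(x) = 16.79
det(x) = -65.01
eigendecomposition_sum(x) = [[-2.45, 0.54, -1.38], [-4.35, 0.96, -2.44], [-9.63, 2.13, -5.41]] + [[0.55, -0.46, 0.07], [-0.82, 0.68, -0.10], [-1.30, 1.09, -0.16]] + [[1.15, 4.45, -2.3],[1.14, 4.43, -2.29],[-1.6, -6.18, 3.2]]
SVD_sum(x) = [[-1.94,0.07,-0.69],[-5.28,0.19,-1.87],[-11.77,0.42,-4.18]] + [[1.09, 4.67, -2.60], [1.33, 5.74, -3.19], [-0.78, -3.34, 1.86]] + [[0.11,-0.21,-0.32], [-0.08,0.15,0.23], [0.02,-0.03,-0.05]]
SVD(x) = [[-0.15, -0.58, -0.8], [-0.4, -0.71, 0.58], [-0.90, 0.41, -0.13]] @ diag([13.84890541052614, 9.475836432949148, 0.49542186699158447]) @ [[0.94, -0.03, 0.33],[-0.2, -0.86, 0.48],[-0.27, 0.52, 0.81]]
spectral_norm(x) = 13.85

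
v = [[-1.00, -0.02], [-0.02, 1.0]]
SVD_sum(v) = [[-1.0,0.00],[-0.02,0.0]] + [[0.00, -0.02], [0.00, 1.0]]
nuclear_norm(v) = 2.00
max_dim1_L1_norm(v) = 1.02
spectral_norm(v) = 1.00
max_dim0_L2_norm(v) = 1.0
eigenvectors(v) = [[-1.0, 0.01], [-0.01, -1.00]]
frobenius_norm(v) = 1.41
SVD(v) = [[-1.0, -0.02], [-0.02, 1.0]] @ diag([1.000199980003999, 1.000199980003999]) @ [[1.00, 0.00], [0.00, 1.00]]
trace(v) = 0.00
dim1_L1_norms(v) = [1.02, 1.02]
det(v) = -1.00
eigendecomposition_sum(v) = [[-1.0, -0.01], [-0.01, -0.0]] + [[0.00, -0.01], [-0.01, 1.00]]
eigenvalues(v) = [-1.0, 1.0]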